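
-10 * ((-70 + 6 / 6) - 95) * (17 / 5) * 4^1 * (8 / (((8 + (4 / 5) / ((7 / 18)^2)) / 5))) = 27322400 / 407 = 67131.20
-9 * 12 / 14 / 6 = -9 / 7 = -1.29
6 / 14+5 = 38 / 7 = 5.43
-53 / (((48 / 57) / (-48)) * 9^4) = 1007 / 2187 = 0.46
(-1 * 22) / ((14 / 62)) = -97.43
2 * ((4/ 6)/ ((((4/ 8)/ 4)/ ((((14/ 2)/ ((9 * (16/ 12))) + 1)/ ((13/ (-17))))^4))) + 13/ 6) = 11125138105/ 55522584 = 200.37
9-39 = -30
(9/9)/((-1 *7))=-1/7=-0.14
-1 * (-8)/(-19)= -8/19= -0.42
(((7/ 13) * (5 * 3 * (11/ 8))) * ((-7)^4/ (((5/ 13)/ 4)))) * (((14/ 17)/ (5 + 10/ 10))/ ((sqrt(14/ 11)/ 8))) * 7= 2588278 * sqrt(154)/ 17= 1889393.25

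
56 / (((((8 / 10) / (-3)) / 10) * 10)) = -210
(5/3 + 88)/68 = 1.32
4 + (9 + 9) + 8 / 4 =24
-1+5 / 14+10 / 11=41 / 154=0.27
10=10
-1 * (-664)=664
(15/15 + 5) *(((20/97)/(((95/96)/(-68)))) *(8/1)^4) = -641728512/1843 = -348197.78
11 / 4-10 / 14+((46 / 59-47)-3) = -77949 / 1652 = -47.18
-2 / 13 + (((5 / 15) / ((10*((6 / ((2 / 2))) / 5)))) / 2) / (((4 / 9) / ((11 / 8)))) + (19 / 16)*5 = 19391 / 3328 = 5.83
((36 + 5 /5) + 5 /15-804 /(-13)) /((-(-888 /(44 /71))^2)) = -117007 /2422296279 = -0.00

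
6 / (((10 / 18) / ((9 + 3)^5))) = 13436928 / 5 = 2687385.60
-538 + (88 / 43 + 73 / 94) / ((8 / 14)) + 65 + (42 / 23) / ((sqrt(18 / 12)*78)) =-7567587 / 16168 + 7*sqrt(6) / 897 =-468.04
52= 52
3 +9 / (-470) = 1401 / 470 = 2.98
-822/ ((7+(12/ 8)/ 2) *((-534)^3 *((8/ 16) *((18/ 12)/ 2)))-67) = 3288/ 1770177427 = 0.00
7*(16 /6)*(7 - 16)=-168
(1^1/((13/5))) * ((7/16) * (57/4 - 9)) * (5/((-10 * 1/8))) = -735/208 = -3.53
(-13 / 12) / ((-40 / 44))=143 / 120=1.19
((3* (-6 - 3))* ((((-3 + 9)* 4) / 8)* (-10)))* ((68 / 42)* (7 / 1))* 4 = 36720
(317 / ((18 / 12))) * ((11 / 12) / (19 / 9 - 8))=-3487 / 106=-32.90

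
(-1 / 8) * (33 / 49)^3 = -0.04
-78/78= -1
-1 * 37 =-37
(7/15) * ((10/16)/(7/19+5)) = 133/2448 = 0.05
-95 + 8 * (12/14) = -617/7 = -88.14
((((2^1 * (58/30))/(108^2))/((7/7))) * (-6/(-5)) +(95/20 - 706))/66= -6390137/601425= -10.62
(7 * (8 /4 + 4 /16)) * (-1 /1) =-63 /4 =-15.75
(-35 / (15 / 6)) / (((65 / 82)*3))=-1148 / 195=-5.89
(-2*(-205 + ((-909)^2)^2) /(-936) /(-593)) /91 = -170685072689 /6313671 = -27034.20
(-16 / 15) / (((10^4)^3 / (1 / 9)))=-1 / 8437500000000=-0.00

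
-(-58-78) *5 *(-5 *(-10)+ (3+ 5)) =39440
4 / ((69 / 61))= 244 / 69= 3.54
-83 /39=-2.13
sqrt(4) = 2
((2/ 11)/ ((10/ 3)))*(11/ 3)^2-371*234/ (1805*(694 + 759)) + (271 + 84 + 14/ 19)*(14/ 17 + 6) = 324770200777/ 133755915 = 2428.08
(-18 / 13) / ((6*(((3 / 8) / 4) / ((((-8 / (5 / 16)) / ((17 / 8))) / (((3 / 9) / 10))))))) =196608 / 221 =889.63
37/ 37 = 1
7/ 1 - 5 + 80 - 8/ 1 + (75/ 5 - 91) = -2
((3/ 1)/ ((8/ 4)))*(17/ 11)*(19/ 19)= 51/ 22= 2.32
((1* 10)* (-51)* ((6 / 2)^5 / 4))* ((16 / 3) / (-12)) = 13770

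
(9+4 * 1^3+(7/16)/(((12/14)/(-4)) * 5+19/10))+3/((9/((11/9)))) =174583/12528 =13.94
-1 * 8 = -8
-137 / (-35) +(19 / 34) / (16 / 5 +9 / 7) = 754581 / 186830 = 4.04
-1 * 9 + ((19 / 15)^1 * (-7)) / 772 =-104353 / 11580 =-9.01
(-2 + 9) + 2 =9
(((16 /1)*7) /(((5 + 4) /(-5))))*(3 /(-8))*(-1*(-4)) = 280 /3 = 93.33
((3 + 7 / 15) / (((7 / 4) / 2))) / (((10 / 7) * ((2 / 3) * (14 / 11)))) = 572 / 175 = 3.27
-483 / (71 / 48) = -23184 / 71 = -326.54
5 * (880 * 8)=35200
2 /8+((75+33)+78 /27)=4001 /36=111.14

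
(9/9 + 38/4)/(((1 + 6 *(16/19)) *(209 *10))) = 21/25300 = 0.00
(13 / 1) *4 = 52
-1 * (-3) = 3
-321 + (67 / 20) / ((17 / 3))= -108939 / 340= -320.41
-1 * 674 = -674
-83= -83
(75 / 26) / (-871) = -75 / 22646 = -0.00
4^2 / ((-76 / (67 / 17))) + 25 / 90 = -3209 / 5814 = -0.55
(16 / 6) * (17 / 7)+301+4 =6541 / 21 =311.48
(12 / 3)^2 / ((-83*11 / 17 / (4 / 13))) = -1088 / 11869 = -0.09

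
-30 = -30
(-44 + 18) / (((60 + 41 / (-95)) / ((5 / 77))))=-12350 / 435743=-0.03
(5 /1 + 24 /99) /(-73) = -173 /2409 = -0.07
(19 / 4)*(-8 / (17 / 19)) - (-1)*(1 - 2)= -739 / 17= -43.47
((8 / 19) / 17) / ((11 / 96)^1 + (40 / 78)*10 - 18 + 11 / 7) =-23296 / 10521079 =-0.00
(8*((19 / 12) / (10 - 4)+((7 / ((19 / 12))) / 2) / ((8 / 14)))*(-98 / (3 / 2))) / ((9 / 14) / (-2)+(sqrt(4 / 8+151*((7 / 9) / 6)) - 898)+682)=868662592*sqrt(1626) / 169312365945+187910332848 / 18812485105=10.20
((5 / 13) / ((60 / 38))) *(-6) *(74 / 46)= -703 / 299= -2.35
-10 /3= -3.33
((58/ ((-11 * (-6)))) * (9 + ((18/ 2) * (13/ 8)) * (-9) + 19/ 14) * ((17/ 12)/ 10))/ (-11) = 1.37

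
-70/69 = -1.01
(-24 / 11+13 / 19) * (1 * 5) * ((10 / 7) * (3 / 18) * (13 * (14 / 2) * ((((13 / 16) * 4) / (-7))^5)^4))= -1933279939999749322912031725 / 55008292924716294422901452439552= -0.00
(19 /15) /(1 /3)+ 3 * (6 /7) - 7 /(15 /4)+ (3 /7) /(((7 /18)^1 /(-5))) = -739 /735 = -1.01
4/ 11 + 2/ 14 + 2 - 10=-577/ 77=-7.49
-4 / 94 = -2 / 47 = -0.04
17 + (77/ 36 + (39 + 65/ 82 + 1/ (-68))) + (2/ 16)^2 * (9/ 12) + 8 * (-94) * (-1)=1302260483/ 1605888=810.93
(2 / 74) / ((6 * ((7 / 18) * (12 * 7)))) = 1 / 7252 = 0.00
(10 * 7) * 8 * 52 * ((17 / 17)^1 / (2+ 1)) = 29120 / 3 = 9706.67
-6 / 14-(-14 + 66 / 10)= 244 / 35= 6.97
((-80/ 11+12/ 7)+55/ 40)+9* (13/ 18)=1427/ 616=2.32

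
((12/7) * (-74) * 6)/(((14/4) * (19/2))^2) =-85248/123823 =-0.69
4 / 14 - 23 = -159 / 7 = -22.71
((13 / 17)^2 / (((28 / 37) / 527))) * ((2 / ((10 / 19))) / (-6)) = -3683017 / 14280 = -257.91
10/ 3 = 3.33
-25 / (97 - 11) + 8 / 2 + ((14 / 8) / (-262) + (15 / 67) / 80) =22375469 / 6038576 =3.71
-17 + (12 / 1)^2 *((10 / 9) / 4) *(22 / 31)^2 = 3023 / 961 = 3.15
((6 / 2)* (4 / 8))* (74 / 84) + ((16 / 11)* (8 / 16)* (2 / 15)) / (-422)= 1287931 / 974820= 1.32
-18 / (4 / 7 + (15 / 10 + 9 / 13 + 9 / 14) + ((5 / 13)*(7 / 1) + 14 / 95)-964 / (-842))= -2.44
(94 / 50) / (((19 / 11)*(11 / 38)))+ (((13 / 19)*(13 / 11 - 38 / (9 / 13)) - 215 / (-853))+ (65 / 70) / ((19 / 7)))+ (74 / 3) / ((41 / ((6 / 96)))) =-425692071649 / 13156842600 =-32.36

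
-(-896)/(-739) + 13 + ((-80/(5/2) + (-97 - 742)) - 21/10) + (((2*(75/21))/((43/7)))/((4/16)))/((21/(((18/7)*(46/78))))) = -174278438709/202419490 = -860.98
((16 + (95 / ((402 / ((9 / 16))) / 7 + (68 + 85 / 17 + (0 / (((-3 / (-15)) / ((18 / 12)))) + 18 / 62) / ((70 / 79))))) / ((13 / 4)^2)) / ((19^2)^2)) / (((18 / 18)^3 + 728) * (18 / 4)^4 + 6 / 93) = 1536544170752 / 3729303311818567767037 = 0.00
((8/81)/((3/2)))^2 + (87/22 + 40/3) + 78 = 123792019/1299078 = 95.29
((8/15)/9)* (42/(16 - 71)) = -112/2475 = -0.05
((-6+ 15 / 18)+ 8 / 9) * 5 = -385 / 18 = -21.39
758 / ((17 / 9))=6822 / 17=401.29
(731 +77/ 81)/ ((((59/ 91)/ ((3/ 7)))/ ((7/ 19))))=5395208/ 30267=178.25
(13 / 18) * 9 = 13 / 2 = 6.50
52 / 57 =0.91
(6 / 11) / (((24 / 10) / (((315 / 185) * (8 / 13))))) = 1260 / 5291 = 0.24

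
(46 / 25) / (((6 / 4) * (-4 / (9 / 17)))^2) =0.01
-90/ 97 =-0.93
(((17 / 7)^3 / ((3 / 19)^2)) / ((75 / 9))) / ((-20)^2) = 0.17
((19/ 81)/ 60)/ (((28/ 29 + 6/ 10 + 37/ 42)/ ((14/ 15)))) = 26999/ 18102285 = 0.00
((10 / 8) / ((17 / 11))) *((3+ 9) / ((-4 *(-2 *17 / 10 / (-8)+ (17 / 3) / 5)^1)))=-450 / 289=-1.56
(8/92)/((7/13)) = 26/161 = 0.16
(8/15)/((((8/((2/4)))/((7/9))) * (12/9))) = 7/360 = 0.02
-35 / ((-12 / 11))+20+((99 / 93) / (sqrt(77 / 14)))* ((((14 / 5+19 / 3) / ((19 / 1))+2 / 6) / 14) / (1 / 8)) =928* sqrt(22) / 20615+625 / 12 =52.29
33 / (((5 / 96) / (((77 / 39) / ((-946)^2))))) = 168 / 120185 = 0.00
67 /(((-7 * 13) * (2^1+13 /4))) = -268 /1911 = -0.14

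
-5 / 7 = -0.71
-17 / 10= -1.70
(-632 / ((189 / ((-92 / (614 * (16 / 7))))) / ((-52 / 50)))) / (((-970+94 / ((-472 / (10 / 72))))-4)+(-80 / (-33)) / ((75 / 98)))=490560928 / 2089120201065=0.00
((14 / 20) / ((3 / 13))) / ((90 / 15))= 91 / 180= 0.51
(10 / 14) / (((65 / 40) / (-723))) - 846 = -105906 / 91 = -1163.80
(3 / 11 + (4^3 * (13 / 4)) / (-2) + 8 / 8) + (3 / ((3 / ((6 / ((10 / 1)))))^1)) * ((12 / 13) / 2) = -73252 / 715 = -102.45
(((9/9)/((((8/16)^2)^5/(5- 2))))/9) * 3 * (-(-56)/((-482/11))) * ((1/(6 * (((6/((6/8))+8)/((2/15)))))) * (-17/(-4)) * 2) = -15.45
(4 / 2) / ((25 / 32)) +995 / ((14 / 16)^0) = 24939 / 25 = 997.56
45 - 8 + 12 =49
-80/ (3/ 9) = -240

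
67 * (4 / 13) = 268 / 13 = 20.62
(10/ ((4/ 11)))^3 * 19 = 3161125/ 8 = 395140.62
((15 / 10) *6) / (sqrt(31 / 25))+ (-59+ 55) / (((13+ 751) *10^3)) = -1 / 191000+ 45 *sqrt(31) / 31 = 8.08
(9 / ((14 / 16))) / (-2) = -36 / 7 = -5.14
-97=-97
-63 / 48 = -21 / 16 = -1.31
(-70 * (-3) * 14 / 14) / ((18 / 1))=35 / 3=11.67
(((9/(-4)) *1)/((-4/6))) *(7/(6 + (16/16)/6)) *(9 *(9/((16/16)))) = 310.32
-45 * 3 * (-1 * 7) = 945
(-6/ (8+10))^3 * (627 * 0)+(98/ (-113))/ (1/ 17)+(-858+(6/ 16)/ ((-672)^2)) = -118760570767/ 136077312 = -872.74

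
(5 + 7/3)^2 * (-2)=-968/9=-107.56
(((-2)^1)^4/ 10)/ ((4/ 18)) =36/ 5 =7.20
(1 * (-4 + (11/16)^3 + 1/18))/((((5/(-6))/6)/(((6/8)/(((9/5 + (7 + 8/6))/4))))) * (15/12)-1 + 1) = 1200861/194560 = 6.17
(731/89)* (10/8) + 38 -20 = 10063/356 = 28.27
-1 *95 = -95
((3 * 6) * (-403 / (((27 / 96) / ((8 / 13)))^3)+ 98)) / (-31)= 1016039996 / 424359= 2394.29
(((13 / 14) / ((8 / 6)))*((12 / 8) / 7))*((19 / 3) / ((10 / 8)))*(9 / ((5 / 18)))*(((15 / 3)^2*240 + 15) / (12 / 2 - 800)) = -72205263 / 389060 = -185.59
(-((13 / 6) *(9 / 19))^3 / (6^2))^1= -6591 / 219488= -0.03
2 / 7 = 0.29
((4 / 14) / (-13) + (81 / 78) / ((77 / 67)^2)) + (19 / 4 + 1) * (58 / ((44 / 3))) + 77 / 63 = 137213179 / 5549544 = 24.73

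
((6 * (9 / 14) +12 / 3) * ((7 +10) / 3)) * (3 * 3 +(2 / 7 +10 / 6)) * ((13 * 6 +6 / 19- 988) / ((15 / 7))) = -743384840 / 3591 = -207013.32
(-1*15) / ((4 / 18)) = -135 / 2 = -67.50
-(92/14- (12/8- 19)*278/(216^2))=-2180231/326592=-6.68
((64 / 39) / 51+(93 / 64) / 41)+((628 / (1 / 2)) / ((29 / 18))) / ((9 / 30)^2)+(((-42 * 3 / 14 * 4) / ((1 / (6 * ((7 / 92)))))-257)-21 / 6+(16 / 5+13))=146233275414487 / 17405818560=8401.40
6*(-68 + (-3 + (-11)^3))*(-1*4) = 33648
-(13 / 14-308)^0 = -1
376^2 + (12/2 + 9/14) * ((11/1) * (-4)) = 987586/7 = 141083.71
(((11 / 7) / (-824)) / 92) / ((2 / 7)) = -11 / 151616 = -0.00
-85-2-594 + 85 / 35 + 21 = -4603 / 7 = -657.57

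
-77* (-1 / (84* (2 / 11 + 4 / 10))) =605 / 384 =1.58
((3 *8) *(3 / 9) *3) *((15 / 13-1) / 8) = 6 / 13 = 0.46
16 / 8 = 2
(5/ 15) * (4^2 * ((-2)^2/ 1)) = 64/ 3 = 21.33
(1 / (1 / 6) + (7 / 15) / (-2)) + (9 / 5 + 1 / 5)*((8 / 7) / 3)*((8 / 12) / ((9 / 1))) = 33017 / 5670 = 5.82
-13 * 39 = -507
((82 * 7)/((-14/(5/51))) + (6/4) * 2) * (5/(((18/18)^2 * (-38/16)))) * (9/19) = 6240/6137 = 1.02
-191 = -191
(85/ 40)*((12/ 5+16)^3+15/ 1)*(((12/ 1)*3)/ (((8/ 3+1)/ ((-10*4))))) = -1433113668/ 275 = -5211322.43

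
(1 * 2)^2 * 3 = 12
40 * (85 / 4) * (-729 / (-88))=309825 / 44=7041.48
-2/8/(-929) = 1/3716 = 0.00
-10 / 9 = -1.11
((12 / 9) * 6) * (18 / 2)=72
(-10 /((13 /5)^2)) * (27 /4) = -3375 /338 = -9.99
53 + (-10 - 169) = -126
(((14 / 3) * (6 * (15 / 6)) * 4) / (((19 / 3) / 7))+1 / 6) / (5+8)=35299 / 1482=23.82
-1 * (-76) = 76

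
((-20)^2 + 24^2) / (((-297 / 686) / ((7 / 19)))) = -4686752 / 5643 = -830.54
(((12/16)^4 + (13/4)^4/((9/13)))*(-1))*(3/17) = -186011/6528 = -28.49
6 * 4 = 24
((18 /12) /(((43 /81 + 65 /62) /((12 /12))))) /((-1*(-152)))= 7533 /1205512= 0.01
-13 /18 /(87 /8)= -52 /783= -0.07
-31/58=-0.53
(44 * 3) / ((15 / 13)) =572 / 5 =114.40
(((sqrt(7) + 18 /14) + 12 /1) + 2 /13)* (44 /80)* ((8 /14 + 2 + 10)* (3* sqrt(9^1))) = 2178* sqrt(7) /35 + 2663694 /3185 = 1000.97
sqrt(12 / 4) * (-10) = -10 * sqrt(3) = -17.32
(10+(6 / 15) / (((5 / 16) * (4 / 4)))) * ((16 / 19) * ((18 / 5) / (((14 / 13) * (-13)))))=-40608 / 16625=-2.44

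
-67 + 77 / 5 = -258 / 5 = -51.60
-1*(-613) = 613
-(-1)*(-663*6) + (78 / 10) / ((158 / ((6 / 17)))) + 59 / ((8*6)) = -1281787159 / 322320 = -3976.75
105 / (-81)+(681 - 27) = 17623 / 27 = 652.70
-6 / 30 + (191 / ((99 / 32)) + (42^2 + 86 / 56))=25323233 / 13860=1827.07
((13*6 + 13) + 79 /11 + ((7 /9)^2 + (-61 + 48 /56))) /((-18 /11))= -120511 /5103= -23.62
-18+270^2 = 72882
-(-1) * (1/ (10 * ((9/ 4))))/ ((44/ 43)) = 43/ 990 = 0.04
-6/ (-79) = 6/ 79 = 0.08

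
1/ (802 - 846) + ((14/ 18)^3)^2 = 0.20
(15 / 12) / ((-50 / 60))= -1.50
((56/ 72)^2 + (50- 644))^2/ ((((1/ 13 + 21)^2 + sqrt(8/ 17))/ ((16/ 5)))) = 199321724635166120/ 78583286490993- 52786308248180 * sqrt(34)/ 78583286490993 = 2532.52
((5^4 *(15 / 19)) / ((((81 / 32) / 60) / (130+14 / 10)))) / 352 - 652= 776232 / 209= 3714.03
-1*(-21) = 21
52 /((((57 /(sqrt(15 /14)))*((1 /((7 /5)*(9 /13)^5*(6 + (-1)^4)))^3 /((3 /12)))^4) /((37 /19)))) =606577024012533553339403625204420371752349282963236951771296497657031164675697*sqrt(210) /5956827306155848234444240592411799068408371562476080154339222826299906250000000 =1.48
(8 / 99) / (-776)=-1 / 9603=-0.00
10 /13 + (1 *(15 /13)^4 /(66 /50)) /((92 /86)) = 2.02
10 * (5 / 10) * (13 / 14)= 65 / 14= 4.64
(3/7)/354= 0.00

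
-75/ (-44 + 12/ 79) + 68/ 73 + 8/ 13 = 10707977/ 3287336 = 3.26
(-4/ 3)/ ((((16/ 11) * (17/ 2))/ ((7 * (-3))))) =77/ 34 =2.26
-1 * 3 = -3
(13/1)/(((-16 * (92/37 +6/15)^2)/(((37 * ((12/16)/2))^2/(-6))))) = 3.13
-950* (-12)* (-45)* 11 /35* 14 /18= -125400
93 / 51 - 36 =-34.18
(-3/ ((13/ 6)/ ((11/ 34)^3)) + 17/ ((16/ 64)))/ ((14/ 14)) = 17360389/ 255476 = 67.95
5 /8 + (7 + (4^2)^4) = 524349 /8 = 65543.62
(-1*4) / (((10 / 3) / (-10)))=12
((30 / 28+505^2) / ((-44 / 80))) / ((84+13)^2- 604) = -7140730 / 135597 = -52.66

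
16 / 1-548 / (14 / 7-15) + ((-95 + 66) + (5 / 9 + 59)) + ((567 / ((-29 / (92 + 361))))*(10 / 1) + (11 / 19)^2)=-88480.27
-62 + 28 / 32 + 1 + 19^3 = 54391 / 8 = 6798.88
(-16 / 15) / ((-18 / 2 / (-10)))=-32 / 27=-1.19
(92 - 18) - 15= 59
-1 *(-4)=4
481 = 481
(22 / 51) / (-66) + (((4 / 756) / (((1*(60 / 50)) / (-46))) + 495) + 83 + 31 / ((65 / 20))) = 73596448 / 125307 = 587.33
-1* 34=-34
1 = 1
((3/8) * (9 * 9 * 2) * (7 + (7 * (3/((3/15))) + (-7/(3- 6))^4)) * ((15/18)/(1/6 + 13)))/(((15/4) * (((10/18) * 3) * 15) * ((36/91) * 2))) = 1044043/142200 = 7.34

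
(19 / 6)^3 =6859 / 216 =31.75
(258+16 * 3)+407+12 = 725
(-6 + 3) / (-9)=1 / 3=0.33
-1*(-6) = 6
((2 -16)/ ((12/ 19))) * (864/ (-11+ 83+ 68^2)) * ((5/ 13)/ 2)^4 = -748125/ 134122456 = -0.01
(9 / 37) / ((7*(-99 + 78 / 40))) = -60 / 167573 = -0.00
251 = 251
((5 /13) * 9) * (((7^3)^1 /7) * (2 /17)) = 4410 /221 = 19.95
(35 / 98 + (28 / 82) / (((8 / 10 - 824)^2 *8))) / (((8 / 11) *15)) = 311861143 / 9525938688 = 0.03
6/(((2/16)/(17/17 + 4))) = 240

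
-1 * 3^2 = -9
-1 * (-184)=184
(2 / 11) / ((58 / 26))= 26 / 319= 0.08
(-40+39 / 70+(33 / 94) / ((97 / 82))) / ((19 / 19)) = -12492689 / 319130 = -39.15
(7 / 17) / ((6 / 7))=0.48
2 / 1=2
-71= -71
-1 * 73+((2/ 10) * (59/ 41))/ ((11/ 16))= -163671/ 2255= -72.58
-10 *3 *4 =-120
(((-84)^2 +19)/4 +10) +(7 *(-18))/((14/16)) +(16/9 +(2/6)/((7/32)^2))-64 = 2786227/1764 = 1579.49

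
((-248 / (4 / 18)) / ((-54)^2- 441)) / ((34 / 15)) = -186 / 935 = -0.20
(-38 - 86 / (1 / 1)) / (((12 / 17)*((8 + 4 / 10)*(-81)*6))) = 2635 / 61236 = 0.04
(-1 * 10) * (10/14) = -7.14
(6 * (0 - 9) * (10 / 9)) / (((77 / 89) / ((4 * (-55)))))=106800 / 7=15257.14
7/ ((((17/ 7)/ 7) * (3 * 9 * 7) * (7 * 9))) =7/ 4131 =0.00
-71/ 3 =-23.67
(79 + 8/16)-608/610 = 47887/610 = 78.50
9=9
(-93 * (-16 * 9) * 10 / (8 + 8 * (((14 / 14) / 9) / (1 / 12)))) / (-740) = -2511 / 259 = -9.69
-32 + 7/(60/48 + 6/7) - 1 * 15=-2577/59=-43.68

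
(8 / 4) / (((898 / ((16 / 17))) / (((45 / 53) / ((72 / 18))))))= 180 / 404549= 0.00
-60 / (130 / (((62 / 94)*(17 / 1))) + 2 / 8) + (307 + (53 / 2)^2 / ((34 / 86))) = 3528299481 / 1697756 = 2078.21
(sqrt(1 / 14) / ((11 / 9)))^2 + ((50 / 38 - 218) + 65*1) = -4880569 / 32186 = -151.64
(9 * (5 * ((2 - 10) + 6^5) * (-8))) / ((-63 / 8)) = 2485760 / 7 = 355108.57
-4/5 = -0.80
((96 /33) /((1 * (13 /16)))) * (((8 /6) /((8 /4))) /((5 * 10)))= 512 /10725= 0.05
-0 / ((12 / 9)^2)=0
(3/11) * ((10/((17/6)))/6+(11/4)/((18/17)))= 3899/4488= 0.87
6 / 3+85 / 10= 21 / 2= 10.50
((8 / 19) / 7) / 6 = 4 / 399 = 0.01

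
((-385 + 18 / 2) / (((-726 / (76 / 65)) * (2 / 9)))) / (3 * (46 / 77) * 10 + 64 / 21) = 16074 / 123695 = 0.13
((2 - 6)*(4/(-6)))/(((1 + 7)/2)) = 2/3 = 0.67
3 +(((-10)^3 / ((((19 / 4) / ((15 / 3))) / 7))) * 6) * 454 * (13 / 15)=-330511943 / 19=-17395365.42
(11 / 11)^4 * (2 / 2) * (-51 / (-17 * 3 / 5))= 5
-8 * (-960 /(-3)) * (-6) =15360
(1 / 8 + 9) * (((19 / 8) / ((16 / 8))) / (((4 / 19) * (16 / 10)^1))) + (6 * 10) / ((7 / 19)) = 5591795 / 28672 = 195.03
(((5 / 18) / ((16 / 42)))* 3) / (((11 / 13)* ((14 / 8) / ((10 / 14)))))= 325 / 308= 1.06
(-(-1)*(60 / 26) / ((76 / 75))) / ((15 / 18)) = 675 / 247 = 2.73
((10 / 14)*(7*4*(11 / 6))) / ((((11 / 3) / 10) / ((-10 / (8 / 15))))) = -1875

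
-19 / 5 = -3.80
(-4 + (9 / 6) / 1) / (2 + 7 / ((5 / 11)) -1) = -25 / 164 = -0.15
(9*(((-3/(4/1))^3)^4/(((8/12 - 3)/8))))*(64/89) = -14348907/20414464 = -0.70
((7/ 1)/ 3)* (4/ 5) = 28/ 15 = 1.87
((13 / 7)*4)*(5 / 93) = 260 / 651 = 0.40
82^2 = 6724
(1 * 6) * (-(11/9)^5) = -322102/19683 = -16.36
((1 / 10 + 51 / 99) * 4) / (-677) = -406 / 111705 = -0.00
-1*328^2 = -107584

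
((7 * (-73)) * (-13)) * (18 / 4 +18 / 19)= 1375101 / 38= 36186.87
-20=-20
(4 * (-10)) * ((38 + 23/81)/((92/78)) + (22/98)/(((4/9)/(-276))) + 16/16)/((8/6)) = 32239535/10143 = 3178.50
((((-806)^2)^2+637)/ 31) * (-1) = -422026933133/ 31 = -13613772036.55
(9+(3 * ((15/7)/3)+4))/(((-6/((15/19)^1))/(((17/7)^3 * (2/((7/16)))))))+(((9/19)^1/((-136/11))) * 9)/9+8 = -5320294229/43429288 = -122.50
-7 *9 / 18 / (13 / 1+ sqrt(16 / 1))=-7 / 34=-0.21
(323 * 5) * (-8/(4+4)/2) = -1615/2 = -807.50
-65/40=-13/8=-1.62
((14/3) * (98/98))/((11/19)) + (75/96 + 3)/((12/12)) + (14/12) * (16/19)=85769/6688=12.82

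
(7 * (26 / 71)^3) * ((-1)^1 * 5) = -615160 / 357911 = -1.72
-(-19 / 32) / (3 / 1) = 0.20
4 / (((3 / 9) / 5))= 60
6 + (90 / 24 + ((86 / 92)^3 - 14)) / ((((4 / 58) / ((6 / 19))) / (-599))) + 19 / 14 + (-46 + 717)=343728153841 / 12945688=26551.56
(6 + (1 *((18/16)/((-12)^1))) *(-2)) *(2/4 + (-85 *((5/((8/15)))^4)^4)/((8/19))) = -160246272270684130378362111615158349/36028797018963968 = -4447727527131632174.15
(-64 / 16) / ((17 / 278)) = -1112 / 17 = -65.41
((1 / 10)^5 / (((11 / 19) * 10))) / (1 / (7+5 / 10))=0.00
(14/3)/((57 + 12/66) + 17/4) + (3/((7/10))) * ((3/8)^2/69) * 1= 3538537/41777568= 0.08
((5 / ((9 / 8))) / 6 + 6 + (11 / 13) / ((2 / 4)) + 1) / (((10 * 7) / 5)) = 473 / 702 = 0.67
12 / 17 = 0.71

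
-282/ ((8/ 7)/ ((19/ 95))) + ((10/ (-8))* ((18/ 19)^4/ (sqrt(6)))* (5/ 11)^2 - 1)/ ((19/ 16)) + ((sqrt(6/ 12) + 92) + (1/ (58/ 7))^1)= -8748000* sqrt(6)/ 299607979 + sqrt(2)/ 2 + 462053/ 11020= 42.56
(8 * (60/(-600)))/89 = -4/445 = -0.01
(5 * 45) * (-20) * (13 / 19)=-58500 / 19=-3078.95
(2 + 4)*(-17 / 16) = -51 / 8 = -6.38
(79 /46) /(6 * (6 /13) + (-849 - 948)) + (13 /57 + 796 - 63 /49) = 113440005709 /142702350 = 794.94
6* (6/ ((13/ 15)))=540/ 13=41.54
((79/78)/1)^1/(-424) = -79/33072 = -0.00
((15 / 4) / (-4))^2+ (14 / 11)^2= 77401 / 30976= 2.50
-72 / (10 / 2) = -72 / 5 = -14.40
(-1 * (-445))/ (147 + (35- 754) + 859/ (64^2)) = -1822720/ 2342053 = -0.78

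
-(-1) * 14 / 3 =14 / 3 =4.67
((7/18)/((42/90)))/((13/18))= 15/13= 1.15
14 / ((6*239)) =0.01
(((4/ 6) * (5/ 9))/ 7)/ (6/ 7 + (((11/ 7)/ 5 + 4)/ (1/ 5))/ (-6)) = -4/ 207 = -0.02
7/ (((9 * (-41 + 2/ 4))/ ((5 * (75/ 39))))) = -1750/ 9477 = -0.18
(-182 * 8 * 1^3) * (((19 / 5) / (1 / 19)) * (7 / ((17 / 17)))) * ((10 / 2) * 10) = -36793120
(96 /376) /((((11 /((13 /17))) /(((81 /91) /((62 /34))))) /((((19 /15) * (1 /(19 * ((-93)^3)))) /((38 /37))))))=-222 /317511137405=-0.00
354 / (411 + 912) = 118 / 441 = 0.27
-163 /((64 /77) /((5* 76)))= -1192345 /16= -74521.56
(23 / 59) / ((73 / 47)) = 1081 / 4307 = 0.25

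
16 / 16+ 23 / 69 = 4 / 3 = 1.33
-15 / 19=-0.79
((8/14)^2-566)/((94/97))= -1344323/2303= -583.73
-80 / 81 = -0.99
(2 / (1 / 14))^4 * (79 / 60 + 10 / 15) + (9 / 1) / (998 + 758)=32110244231 / 26340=1219067.74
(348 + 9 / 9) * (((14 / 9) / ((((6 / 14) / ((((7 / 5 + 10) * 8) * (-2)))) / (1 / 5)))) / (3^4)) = -10397408 / 18225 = -570.50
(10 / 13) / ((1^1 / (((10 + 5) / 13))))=150 / 169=0.89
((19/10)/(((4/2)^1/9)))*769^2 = 101122731/20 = 5056136.55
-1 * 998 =-998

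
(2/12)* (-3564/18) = -33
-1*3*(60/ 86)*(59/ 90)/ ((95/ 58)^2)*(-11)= 2183236/ 388075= 5.63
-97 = -97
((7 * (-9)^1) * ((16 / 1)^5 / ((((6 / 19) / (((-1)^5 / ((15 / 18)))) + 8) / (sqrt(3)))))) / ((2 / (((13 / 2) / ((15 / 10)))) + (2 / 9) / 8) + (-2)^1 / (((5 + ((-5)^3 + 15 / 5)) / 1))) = -9323937792 * sqrt(3) / 553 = -29203497.26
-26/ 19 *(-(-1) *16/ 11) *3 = -1248/ 209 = -5.97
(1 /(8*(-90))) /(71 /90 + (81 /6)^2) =-1 /131788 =-0.00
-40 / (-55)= 8 / 11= 0.73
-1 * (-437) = 437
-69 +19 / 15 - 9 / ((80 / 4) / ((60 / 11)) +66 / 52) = -80338 / 1155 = -69.56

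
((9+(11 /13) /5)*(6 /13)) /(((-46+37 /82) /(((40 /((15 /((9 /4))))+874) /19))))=-17202944 /3997695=-4.30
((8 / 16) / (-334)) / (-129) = 1 / 86172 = 0.00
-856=-856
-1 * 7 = -7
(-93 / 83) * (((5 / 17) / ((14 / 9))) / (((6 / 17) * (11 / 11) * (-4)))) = 1395 / 9296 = 0.15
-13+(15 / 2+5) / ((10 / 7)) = -17 / 4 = -4.25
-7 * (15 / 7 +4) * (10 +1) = -473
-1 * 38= -38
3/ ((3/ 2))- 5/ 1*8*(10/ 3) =-394/ 3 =-131.33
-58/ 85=-0.68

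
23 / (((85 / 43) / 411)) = 406479 / 85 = 4782.11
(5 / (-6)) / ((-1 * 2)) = 5 / 12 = 0.42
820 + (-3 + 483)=1300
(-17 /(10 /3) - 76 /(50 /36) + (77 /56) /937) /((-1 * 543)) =11209993 /101758200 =0.11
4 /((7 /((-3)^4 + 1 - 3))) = 316 /7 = 45.14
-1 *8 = -8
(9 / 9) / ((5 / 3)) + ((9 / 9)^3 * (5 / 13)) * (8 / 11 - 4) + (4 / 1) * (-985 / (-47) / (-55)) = -73357 / 33605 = -2.18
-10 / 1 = -10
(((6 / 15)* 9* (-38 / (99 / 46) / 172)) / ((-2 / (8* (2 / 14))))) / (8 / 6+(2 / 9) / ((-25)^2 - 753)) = 2013696 / 12697685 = 0.16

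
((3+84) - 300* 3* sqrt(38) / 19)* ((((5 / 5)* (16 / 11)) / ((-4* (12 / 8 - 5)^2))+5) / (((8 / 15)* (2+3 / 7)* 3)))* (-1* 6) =-3496095 / 5236+475875* sqrt(38) / 1309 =1573.31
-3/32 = -0.09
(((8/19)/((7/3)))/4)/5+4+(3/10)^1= 5731/1330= 4.31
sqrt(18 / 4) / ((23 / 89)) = 267 * sqrt(2) / 46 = 8.21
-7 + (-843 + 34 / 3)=-838.67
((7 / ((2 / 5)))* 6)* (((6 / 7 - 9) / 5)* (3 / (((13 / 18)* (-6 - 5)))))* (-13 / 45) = -1026 / 55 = -18.65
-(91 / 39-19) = 50 / 3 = 16.67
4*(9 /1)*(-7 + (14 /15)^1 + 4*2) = 348 /5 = 69.60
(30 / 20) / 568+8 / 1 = 9091 / 1136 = 8.00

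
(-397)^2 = 157609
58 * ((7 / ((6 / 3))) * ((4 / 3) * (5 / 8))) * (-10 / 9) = -5075 / 27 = -187.96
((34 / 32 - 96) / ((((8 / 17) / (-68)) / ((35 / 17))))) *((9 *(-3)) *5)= -122013675 / 32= -3812927.34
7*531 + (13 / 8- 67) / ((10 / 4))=73817 / 20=3690.85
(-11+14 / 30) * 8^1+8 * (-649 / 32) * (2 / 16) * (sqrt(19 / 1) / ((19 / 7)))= -1264 / 15 - 4543 * sqrt(19) / 608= -116.84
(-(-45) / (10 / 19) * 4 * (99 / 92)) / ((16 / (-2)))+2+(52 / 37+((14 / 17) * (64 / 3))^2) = 9422549651 / 35415216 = 266.06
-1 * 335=-335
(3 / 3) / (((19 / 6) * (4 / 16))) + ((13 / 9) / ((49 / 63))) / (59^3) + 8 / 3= 322035013 / 81946221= 3.93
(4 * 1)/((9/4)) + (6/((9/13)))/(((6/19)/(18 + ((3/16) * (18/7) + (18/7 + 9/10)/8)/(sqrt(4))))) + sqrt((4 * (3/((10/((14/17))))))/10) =sqrt(714)/85 + 5124151/10080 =508.66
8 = 8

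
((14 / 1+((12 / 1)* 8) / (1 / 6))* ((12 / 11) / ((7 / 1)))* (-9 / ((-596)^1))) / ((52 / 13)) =0.35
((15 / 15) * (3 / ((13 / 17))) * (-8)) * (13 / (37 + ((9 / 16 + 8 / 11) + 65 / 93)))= -6678144 / 638167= -10.46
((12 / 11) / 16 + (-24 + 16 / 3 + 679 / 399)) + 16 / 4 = -32345 / 2508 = -12.90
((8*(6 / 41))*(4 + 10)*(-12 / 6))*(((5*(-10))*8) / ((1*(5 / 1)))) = 107520 / 41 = 2622.44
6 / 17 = 0.35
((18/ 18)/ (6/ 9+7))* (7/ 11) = 21/ 253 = 0.08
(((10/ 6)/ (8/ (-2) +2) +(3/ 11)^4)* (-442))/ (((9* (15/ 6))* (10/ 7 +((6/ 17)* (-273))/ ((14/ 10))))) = -1912436981/ 7925905350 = -0.24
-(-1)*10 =10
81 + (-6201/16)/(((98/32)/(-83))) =518652/49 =10584.73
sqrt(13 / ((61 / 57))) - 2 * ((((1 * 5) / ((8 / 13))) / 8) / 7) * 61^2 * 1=-241865 / 224 +sqrt(45201) / 61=-1076.27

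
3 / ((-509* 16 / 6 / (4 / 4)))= -9 / 4072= -0.00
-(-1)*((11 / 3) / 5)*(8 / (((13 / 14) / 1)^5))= 47328512 / 5569395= 8.50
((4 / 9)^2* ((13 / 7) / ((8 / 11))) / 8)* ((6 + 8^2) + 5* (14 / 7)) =2860 / 567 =5.04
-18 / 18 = -1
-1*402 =-402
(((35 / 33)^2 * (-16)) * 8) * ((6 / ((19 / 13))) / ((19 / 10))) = -40768000 / 131043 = -311.10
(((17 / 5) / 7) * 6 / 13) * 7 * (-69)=-7038 / 65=-108.28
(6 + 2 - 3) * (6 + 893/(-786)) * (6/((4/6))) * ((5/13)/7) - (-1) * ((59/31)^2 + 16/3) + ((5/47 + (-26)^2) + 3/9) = 2253099811567/3230614842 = 697.42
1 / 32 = 0.03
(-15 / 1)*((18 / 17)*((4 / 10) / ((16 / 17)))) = -27 / 4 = -6.75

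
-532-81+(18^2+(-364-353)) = -1006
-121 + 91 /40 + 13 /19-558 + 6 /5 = -512879 /760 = -674.84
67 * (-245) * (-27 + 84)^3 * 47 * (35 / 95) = -52639014645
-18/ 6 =-3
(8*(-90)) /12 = -60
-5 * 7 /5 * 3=-21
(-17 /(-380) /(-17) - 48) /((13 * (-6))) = 18241 /29640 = 0.62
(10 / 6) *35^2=6125 / 3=2041.67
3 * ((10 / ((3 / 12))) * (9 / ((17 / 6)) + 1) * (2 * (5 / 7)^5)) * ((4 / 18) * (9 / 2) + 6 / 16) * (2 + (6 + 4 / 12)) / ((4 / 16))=2440625000 / 285719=8542.05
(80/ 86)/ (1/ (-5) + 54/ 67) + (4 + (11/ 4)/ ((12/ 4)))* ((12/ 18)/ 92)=22705411/ 14455224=1.57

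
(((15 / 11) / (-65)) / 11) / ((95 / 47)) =-141 / 149435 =-0.00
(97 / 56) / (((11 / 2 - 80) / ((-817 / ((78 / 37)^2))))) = 108491881 / 25382448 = 4.27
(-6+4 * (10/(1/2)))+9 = 83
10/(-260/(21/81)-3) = -70/7041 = -0.01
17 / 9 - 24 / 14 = 11 / 63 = 0.17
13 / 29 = 0.45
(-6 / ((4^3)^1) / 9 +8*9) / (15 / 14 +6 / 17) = 50.54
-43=-43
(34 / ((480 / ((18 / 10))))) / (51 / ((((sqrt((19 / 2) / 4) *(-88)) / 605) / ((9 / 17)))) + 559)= 15147 *sqrt(38) / 1811675480 + 541671 / 2264594350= 0.00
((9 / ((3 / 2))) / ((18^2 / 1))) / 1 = 1 / 54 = 0.02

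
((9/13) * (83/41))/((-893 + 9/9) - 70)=-747/512746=-0.00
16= 16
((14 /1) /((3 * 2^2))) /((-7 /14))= -2.33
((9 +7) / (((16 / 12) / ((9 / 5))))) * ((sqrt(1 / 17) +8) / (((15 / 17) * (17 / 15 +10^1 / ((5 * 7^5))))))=1815156 * sqrt(17) / 1428745 +246861216 / 1428745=178.02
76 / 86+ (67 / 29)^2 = 224985 / 36163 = 6.22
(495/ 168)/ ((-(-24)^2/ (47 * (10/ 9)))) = -12925/ 48384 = -0.27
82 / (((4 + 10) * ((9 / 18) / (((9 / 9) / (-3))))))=-82 / 21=-3.90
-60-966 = -1026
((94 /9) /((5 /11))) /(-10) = -517 /225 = -2.30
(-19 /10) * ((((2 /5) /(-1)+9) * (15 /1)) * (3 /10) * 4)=-7353 /25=-294.12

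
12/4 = 3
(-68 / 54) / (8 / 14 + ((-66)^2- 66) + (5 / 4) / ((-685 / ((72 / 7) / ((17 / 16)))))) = -277151 / 944310123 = -0.00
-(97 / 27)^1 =-97 / 27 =-3.59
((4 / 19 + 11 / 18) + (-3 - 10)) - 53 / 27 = -14509 / 1026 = -14.14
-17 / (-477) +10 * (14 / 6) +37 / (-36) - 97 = -47483 / 636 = -74.66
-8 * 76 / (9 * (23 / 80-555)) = 48640 / 399393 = 0.12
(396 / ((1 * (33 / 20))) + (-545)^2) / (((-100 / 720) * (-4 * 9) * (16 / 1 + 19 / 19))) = 59453 / 17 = 3497.24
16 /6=8 /3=2.67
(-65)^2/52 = 325/4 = 81.25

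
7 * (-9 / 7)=-9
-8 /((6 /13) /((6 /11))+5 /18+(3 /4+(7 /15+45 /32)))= -149760 /70141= -2.14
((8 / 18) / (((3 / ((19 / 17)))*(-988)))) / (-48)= 1 / 286416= 0.00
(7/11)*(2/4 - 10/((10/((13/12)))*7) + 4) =365/132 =2.77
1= 1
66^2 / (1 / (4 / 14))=8712 / 7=1244.57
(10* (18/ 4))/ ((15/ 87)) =261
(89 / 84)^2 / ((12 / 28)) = 7921 / 3024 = 2.62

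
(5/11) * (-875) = -4375/11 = -397.73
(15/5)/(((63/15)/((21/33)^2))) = 35/121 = 0.29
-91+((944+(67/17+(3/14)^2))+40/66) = 94297513/109956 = 857.59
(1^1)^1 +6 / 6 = 2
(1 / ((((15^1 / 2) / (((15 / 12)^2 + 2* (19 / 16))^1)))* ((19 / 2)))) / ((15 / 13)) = 91 / 1900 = 0.05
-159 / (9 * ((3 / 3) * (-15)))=53 / 45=1.18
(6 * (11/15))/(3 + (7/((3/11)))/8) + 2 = 2018/745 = 2.71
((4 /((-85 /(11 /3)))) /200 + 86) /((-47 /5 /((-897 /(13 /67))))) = 1689689549 /39950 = 42295.11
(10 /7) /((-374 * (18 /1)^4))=-5 /137413584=-0.00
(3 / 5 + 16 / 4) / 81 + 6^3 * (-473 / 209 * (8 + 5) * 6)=-293407483 / 7695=-38129.63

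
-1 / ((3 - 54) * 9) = 1 / 459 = 0.00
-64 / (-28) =16 / 7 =2.29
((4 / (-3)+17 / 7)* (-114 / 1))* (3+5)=-6992 / 7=-998.86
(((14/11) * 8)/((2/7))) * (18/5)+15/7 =130.43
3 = 3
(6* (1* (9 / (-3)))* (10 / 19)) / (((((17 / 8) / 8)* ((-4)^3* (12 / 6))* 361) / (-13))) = -1170 / 116603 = -0.01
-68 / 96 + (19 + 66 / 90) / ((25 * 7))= -4169 / 7000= -0.60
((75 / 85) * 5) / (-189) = -25 / 1071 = -0.02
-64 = -64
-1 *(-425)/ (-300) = -17/ 12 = -1.42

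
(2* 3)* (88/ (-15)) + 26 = -46/ 5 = -9.20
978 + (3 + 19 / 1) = 1000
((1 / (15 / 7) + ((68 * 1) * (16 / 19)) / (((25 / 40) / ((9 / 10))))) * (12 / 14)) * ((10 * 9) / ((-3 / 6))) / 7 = -8508168 / 4655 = -1827.75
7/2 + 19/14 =34/7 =4.86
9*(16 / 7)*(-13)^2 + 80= 24896 / 7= 3556.57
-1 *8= -8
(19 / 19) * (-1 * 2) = -2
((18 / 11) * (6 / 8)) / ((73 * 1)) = 27 / 1606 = 0.02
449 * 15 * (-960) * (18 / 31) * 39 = -4538851200 / 31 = -146414554.84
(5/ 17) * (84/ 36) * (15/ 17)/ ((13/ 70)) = 12250/ 3757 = 3.26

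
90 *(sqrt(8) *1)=180 *sqrt(2)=254.56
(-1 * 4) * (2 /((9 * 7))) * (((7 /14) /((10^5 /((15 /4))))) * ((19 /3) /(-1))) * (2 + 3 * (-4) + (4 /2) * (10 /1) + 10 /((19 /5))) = 0.00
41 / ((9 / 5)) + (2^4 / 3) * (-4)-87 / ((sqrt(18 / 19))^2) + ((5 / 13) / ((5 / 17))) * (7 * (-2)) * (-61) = 240173 / 234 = 1026.38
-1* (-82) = 82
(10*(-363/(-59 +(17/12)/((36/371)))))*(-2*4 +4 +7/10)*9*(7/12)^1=-27168372/19181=-1416.42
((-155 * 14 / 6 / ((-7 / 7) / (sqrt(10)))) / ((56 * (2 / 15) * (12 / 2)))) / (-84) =-775 * sqrt(10) / 8064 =-0.30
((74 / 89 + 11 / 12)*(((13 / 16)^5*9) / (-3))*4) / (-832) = 0.01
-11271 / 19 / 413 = -11271 / 7847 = -1.44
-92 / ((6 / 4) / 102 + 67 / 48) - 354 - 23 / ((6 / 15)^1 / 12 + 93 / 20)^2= -420.27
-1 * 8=-8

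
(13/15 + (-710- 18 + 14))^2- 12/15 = 114425629/225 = 508558.35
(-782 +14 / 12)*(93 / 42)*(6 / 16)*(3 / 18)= -108.06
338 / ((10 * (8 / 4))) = 169 / 10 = 16.90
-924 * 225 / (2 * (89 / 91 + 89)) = -4729725 / 4094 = -1155.28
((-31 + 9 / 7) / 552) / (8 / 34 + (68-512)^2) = -221 / 809342814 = -0.00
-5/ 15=-1/ 3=-0.33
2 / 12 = 1 / 6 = 0.17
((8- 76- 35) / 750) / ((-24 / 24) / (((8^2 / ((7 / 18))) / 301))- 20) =19776 / 3143375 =0.01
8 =8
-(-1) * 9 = 9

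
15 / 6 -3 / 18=7 / 3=2.33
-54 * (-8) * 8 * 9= 31104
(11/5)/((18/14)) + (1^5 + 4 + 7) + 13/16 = 10457/720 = 14.52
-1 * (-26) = 26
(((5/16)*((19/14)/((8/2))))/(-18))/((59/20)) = -0.00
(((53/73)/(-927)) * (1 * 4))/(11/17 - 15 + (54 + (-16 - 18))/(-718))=0.00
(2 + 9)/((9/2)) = 22/9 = 2.44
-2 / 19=-0.11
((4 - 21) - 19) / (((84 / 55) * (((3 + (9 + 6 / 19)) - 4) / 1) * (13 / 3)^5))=-761805 / 410650058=-0.00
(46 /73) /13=46 /949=0.05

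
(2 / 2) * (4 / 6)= 2 / 3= 0.67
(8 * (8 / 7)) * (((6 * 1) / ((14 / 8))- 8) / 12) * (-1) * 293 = 1020.52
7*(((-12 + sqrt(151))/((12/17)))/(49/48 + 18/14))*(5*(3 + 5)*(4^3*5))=-20471808/31 + 1705984*sqrt(151)/31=15860.46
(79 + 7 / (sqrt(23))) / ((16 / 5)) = 35 * sqrt(23) / 368 + 395 / 16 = 25.14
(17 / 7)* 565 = 9605 / 7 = 1372.14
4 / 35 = 0.11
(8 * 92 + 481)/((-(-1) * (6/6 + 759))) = 1217/760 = 1.60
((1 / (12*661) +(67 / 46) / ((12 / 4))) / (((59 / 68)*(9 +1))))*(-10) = -1506149 / 2690931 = -0.56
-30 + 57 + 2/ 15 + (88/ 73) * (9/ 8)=31196/ 1095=28.49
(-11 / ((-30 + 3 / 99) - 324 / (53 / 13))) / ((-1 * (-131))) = 0.00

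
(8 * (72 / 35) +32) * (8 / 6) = 6784 / 105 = 64.61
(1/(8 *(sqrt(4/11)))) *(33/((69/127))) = 1397 *sqrt(11)/368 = 12.59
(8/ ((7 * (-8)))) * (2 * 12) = -24/ 7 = -3.43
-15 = -15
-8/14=-4/7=-0.57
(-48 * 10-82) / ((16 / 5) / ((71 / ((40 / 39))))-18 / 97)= 75474633 / 18713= 4033.27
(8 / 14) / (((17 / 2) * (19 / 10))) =80 / 2261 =0.04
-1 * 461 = -461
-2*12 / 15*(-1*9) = 72 / 5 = 14.40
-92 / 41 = -2.24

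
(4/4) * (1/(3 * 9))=0.04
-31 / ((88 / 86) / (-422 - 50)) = 157294 / 11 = 14299.45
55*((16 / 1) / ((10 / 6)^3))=190.08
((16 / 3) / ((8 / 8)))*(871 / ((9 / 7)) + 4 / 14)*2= 1366304 / 189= 7229.12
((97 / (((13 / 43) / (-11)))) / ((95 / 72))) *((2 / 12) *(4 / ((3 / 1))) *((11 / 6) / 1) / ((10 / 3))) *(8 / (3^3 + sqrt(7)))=-218026512 / 2229175 + 8075056 *sqrt(7) / 2229175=-88.22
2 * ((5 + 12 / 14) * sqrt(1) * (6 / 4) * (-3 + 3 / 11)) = -3690 / 77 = -47.92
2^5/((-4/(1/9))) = -8/9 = -0.89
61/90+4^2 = 1501/90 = 16.68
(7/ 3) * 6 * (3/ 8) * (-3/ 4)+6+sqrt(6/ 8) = sqrt(3)/ 2+33/ 16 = 2.93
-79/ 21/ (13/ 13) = -79/ 21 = -3.76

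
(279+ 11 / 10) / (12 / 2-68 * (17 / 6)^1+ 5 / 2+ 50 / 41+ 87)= -344523 / 118015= -2.92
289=289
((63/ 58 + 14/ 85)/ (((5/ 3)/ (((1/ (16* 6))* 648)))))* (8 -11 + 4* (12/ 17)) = -1498581/ 1676200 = -0.89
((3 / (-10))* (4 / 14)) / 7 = -3 / 245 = -0.01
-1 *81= -81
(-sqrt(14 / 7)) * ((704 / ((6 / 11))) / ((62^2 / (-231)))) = 74536 * sqrt(2) / 961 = 109.69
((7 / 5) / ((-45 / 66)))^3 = -3652264 / 421875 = -8.66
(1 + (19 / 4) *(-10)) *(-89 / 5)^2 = -736653 / 50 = -14733.06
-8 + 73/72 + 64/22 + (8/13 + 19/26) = -28117/10296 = -2.73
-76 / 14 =-38 / 7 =-5.43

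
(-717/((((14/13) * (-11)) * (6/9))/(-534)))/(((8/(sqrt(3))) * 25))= -7466121 * sqrt(3)/30800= -419.86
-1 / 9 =-0.11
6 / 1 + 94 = 100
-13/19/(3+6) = -13/171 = -0.08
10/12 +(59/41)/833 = 171119/204918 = 0.84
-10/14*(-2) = 10/7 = 1.43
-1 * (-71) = 71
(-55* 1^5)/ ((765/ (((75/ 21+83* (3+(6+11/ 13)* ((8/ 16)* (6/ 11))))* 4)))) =-1631804/ 13923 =-117.20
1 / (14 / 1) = 1 / 14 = 0.07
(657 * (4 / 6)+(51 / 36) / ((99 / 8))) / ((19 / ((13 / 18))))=845780 / 50787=16.65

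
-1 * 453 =-453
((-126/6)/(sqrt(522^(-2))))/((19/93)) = -53656.11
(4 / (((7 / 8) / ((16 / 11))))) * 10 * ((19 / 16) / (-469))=-6080 / 36113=-0.17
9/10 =0.90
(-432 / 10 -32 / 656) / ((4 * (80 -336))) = 4433 / 104960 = 0.04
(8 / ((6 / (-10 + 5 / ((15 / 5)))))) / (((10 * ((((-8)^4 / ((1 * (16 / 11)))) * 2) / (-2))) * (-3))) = -5 / 38016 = -0.00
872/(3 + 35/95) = 2071/8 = 258.88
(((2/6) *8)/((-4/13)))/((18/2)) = -26/27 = -0.96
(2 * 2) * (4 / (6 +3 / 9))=48 / 19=2.53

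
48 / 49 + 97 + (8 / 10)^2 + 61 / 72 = 8772973 / 88200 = 99.47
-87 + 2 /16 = -695 /8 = -86.88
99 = 99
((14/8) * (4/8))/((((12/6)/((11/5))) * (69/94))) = 3619/2760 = 1.31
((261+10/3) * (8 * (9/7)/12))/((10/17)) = 13481/35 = 385.17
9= 9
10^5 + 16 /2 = 100008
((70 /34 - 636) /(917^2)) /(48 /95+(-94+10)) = 0.00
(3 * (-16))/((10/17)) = -408/5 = -81.60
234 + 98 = 332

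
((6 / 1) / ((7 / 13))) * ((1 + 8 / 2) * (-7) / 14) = -195 / 7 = -27.86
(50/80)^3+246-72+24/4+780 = 491645/512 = 960.24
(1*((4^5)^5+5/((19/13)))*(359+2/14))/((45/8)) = 47804208844662170128/665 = 71886028337837849.82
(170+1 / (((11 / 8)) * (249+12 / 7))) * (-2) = -6563812 / 19305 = -340.01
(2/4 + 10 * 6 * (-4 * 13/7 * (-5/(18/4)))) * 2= 20821/21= 991.48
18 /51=6 /17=0.35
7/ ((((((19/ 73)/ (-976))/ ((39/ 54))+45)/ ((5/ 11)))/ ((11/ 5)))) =3241784/ 20839869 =0.16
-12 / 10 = -6 / 5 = -1.20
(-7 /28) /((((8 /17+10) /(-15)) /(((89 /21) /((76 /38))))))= 85 /112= 0.76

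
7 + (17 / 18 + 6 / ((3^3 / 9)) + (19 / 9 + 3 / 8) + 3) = 1111 / 72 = 15.43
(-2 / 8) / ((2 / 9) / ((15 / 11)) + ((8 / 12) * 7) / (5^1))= -135 / 592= -0.23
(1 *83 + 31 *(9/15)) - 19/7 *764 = -69024/35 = -1972.11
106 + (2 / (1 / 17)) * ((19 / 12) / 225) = 106.24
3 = 3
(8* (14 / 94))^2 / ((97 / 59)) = 185024 / 214273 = 0.86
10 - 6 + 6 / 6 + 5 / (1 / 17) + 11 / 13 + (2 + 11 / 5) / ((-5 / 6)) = 27887 / 325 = 85.81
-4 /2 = -2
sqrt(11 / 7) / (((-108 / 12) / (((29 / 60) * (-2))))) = 29 * sqrt(77) / 1890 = 0.13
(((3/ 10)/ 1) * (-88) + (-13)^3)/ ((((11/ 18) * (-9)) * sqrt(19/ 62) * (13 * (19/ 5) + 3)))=11117 * sqrt(1178)/ 27379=13.94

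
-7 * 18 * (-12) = 1512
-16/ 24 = -2/ 3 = -0.67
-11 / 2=-5.50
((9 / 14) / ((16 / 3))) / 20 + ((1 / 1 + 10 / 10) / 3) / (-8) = -1039 / 13440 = -0.08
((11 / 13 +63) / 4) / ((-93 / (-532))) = 110390 / 1209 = 91.31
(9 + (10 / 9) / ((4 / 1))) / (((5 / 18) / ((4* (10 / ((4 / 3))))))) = 1002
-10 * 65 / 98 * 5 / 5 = -325 / 49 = -6.63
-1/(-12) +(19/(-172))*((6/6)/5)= 79/1290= 0.06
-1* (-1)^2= -1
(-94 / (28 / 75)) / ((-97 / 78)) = 137475 / 679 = 202.47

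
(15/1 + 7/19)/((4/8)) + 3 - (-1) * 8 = 793/19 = 41.74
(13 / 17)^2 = 169 / 289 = 0.58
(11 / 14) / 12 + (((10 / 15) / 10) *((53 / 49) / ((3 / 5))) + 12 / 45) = 0.45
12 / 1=12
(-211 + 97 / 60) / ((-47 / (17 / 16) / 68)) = 3630707 / 11280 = 321.87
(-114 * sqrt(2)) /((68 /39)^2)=-86697 * sqrt(2) /2312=-53.03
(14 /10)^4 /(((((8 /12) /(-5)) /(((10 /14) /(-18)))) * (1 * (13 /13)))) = 343 /300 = 1.14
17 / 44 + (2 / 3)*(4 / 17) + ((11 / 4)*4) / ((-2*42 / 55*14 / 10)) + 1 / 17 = -41623 / 9163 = -4.54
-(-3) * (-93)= -279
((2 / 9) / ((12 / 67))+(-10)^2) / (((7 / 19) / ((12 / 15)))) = 29678 / 135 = 219.84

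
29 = 29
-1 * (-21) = 21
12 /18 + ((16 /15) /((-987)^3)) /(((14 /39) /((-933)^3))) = 11877822302 /3739185345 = 3.18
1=1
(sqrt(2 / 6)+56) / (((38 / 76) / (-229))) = -25648 - 458 * sqrt(3) / 3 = -25912.43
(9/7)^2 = 81/49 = 1.65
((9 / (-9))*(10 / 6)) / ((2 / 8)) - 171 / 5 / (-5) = 13 / 75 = 0.17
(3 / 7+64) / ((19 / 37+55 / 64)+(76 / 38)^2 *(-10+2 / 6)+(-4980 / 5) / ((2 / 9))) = -3203904 / 224735441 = -0.01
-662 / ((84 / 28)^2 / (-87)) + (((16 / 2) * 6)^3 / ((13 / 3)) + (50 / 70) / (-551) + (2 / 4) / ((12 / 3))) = 31920.69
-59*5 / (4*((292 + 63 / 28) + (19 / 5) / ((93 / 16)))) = -137175 / 548521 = -0.25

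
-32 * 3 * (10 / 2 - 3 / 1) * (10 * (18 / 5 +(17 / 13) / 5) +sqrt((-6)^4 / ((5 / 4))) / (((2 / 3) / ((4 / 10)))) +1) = -98880 / 13 - 41472 * sqrt(5) / 25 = -11315.52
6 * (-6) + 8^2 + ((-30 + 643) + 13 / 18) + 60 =12631 / 18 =701.72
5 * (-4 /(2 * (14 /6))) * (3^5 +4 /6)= -7310 /7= -1044.29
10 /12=5 /6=0.83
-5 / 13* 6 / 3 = -10 / 13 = -0.77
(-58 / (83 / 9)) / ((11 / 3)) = -1566 / 913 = -1.72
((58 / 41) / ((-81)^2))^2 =3364 / 72361538001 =0.00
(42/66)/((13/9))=63/143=0.44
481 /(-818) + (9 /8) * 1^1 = 1757 /3272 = 0.54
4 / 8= 1 / 2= 0.50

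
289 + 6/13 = 3763/13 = 289.46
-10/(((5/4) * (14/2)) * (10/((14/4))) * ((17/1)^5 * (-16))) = 1/56794280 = 0.00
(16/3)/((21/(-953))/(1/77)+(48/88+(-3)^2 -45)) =-167728/1168371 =-0.14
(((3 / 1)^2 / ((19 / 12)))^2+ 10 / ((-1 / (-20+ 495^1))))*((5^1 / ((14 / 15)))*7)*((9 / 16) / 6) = -191597175 / 11552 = -16585.63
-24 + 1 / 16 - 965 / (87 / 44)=-712681 / 1392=-511.98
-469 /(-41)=469 /41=11.44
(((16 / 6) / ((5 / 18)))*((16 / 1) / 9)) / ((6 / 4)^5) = 8192 / 3645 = 2.25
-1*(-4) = 4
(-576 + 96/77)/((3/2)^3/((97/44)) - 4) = 8585664/36883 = 232.78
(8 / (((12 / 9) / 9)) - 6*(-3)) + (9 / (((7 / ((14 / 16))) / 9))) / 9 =585 / 8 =73.12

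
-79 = -79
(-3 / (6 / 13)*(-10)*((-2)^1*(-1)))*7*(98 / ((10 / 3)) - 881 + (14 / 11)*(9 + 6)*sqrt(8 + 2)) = -774956 + 191100*sqrt(10) / 11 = -720018.61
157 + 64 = 221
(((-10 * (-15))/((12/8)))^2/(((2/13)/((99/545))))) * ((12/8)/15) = 128700/109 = 1180.73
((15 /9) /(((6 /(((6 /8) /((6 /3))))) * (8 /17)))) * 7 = 595 /384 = 1.55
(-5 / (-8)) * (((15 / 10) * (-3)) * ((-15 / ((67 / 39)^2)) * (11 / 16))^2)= -2834254405125 / 82538991616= -34.34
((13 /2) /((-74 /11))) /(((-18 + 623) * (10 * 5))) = -13 /407000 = -0.00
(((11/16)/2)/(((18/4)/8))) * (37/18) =407/324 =1.26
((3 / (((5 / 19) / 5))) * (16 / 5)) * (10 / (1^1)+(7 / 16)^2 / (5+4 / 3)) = 146361 / 80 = 1829.51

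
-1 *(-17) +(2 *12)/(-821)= 13933/821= 16.97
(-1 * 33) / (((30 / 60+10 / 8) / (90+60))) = -19800 / 7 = -2828.57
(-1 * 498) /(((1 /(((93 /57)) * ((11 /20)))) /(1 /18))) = -28303 /1140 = -24.83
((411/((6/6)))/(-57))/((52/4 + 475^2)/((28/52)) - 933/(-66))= -3014/175165465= -0.00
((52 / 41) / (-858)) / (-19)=2 / 25707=0.00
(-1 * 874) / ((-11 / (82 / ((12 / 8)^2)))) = 286672 / 99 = 2895.68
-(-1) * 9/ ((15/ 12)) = 36/ 5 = 7.20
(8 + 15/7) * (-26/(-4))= 923/14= 65.93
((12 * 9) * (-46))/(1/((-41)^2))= -8351208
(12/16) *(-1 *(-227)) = 681/4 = 170.25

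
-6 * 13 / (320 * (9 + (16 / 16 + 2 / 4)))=-13 / 560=-0.02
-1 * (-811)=811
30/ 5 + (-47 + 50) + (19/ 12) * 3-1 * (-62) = 303/ 4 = 75.75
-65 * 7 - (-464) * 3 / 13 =-4523 / 13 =-347.92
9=9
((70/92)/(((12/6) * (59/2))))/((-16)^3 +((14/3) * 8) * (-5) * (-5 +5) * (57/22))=-35/11116544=-0.00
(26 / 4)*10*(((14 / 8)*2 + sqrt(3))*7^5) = 1092455*sqrt(3) + 7647185 / 2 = 5715780.06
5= 5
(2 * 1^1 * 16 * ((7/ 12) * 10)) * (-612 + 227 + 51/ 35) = -214784/ 3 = -71594.67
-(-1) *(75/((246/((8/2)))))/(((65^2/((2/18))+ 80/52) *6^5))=65/15760509552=0.00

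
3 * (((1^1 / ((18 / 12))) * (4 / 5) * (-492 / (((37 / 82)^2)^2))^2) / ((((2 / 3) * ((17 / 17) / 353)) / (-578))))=-68982831650364.32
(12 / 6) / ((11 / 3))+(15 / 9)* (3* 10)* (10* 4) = 22006 / 11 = 2000.55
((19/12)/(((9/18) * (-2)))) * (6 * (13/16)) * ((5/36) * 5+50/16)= -67925/2304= -29.48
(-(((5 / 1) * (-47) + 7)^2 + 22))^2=2704624036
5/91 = 0.05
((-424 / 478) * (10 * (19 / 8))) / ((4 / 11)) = -55385 / 956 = -57.93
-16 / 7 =-2.29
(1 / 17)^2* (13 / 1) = 13 / 289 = 0.04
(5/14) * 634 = 1585/7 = 226.43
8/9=0.89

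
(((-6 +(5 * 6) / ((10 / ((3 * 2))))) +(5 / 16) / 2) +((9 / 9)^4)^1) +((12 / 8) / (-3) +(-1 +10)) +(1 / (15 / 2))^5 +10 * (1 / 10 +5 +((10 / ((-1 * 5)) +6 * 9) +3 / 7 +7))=113446835293 / 170100000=666.94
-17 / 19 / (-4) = 17 / 76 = 0.22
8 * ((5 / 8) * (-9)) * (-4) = 180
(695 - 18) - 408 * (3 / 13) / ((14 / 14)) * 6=1457 / 13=112.08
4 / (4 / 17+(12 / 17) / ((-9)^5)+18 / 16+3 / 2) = 10707552 / 7656655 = 1.40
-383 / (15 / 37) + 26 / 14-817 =-184787 / 105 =-1759.88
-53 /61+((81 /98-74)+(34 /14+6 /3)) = -416151 /5978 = -69.61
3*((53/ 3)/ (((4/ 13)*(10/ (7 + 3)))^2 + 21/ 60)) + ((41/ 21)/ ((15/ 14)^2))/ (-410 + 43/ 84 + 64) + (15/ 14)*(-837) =-11871263935297/ 15266497050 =-777.60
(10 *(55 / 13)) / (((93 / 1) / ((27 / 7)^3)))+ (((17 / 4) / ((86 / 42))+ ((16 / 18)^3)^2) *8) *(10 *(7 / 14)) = 407042396223100 / 3158803993527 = 128.86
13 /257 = 0.05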